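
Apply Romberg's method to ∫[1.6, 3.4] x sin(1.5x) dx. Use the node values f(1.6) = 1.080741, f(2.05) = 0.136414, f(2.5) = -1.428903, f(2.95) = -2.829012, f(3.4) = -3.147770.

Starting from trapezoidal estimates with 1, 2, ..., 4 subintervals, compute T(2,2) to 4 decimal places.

-2.3556

T(0,0) (trapezoid, 1 panel, h=1.8000): -1.860326
T(1,0) (trapezoid, 2 panels, h=0.9000): -2.216176
T(2,0) (trapezoid, 4 panels, h=0.4500): -2.319757
T(1,1) = -2.216176 + (-2.216176 − (-1.860326))/3 = -2.334793
T(2,1) = -2.319757 + (-2.319757 − (-2.216176))/3 = -2.354284
T(2,2) = -2.354284 + (-2.354284 − (-2.334793))/15 = -2.355583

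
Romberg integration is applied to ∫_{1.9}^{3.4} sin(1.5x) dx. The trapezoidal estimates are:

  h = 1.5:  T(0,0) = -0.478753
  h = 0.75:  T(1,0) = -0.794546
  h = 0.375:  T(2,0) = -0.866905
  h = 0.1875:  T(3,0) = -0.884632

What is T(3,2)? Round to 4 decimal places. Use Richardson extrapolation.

-0.8905

T(2,1) = (4·(-0.866905) − (-0.794546)) / 3 = -0.891025
T(3,1) = -0.884632 + (-0.884632 − (-0.866905))/3 = -0.890541
T(3,2) = -0.890541 + (-0.890541 − (-0.891025))/15 = -0.890509
(Column j=1 coincides with Simpson's rule on the same nodes.)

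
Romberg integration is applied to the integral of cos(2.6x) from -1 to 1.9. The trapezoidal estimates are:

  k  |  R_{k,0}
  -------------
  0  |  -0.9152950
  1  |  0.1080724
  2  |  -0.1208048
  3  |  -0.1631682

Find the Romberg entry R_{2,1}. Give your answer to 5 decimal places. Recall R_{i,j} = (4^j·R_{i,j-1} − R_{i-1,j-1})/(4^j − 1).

-0.19710

Richardson extrapolation on the trapezoidal column (denominator 4−1=3):
R_{2,1} = -0.1208048 + (-0.1208048 − 0.1080724)/3 = -0.1970972
(Column j=1 coincides with Simpson's rule on the same nodes.)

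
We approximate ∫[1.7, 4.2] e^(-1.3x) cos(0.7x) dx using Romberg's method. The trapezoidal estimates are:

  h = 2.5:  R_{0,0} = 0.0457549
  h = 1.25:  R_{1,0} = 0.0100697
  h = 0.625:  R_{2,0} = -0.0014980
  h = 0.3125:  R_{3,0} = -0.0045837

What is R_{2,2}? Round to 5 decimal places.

Richardson extrapolation on the trapezoidal column (denominator 4−1=3):
R_{1,1} = (4·0.0100697 − 0.0457549) / 3 = -0.0018254
R_{2,1} = (4·(-0.0014980) − 0.0100697) / 3 = -0.0053539
R_{2,2} = -0.0053539 + (-0.0053539 − (-0.0018254))/15 = -0.0055891

-0.00559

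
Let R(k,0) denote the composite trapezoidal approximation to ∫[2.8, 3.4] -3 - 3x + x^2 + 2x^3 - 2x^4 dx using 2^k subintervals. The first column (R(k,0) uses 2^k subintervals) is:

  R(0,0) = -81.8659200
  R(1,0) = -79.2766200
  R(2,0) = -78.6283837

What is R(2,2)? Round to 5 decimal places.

-78.41222

R(1,1) = -79.2766200 + (-79.2766200 − (-81.8659200))/3 = -78.4135200
R(2,1) = (4·(-78.6283837) − (-79.2766200)) / 3 = -78.4123049
R(2,2) = -78.4123049 + (-78.4123049 − (-78.4135200))/15 = -78.4122239
(Column j=1 coincides with Simpson's rule on the same nodes.)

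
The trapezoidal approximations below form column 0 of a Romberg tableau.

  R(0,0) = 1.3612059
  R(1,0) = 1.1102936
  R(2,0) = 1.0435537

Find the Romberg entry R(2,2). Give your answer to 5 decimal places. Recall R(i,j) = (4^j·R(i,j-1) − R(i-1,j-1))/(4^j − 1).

Richardson extrapolation on the trapezoidal column (denominator 4−1=3):
R(1,1) = (4·1.1102936 − 1.3612059) / 3 = 1.0266562
R(2,1) = (4·1.0435537 − 1.1102936) / 3 = 1.0213071
R(2,2) = 1.0213071 + (1.0213071 − 1.0266562)/15 = 1.0209505

1.02095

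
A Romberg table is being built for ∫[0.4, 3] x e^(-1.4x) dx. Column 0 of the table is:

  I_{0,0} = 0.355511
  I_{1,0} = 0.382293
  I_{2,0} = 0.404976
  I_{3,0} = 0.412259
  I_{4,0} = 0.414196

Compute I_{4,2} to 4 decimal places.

I_{3,1} = 0.412259 + (0.412259 − 0.404976)/3 = 0.414687
I_{4,1} = (4·0.414196 − 0.412259) / 3 = 0.414842
I_{4,2} = (16·0.414842 − 0.414687) / 15 = 0.414852
(Column j=1 coincides with Simpson's rule on the same nodes.)

0.4149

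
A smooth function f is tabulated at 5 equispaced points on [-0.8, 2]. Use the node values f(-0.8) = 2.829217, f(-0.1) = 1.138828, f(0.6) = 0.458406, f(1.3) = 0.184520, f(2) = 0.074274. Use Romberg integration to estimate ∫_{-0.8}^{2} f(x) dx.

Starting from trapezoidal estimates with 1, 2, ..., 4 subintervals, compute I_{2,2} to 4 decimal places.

2.1209

I_{0,0} (trapezoid, 1 panel, h=2.8000): 4.064887
I_{1,0} (trapezoid, 2 panels, h=1.4000): 2.674212
I_{2,0} (trapezoid, 4 panels, h=0.7000): 2.263450
I_{1,1} = 2.674212 + (2.674212 − 4.064887)/3 = 2.210654
I_{2,1} = 2.263450 + (2.263450 − 2.674212)/3 = 2.126529
I_{2,2} = 2.126529 + (2.126529 − 2.210654)/15 = 2.120921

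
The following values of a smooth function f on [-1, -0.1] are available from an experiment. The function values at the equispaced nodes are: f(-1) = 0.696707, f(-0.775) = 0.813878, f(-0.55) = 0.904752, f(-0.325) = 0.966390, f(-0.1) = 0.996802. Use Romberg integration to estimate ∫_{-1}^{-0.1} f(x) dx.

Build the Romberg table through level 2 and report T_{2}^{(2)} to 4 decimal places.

0.7968

T_{0}^{(0)} (trapezoid, 1 panel, h=0.9000): 0.762079
T_{1}^{(0)} (trapezoid, 2 panels, h=0.4500): 0.788178
T_{2}^{(0)} (trapezoid, 4 panels, h=0.2250): 0.794649
T_{1}^{(1)} = 0.788178 + (0.788178 − 0.762079)/3 = 0.796878
T_{2}^{(1)} = 0.794649 + (0.794649 − 0.788178)/3 = 0.796806
T_{2}^{(2)} = 0.796806 + (0.796806 − 0.796878)/15 = 0.796801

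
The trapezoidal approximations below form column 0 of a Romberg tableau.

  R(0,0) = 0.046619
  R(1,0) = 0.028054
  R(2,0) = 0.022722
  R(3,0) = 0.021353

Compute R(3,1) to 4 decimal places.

R(3,1) = 0.021353 + (0.021353 − 0.022722)/3 = 0.020897

0.0209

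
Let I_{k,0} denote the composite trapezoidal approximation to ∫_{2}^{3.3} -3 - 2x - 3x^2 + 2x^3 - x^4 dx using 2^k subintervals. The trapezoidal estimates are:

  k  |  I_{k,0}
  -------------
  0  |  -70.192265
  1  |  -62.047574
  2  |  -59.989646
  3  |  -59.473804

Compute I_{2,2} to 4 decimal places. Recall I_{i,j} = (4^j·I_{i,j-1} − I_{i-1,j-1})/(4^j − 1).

I_{1,1} = (4·(-62.047574) − (-70.192265)) / 3 = -59.332677
I_{2,1} = (4·(-59.989646) − (-62.047574)) / 3 = -59.303670
I_{2,2} = (16·(-59.303670) − (-59.332677)) / 15 = -59.301736

-59.3017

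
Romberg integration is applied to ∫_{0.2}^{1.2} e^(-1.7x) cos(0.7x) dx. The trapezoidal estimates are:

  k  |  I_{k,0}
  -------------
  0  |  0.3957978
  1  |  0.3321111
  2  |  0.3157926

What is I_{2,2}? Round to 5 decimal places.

0.31032

I_{1,1} = (4·0.3321111 − 0.3957978) / 3 = 0.3108822
I_{2,1} = (4·0.3157926 − 0.3321111) / 3 = 0.3103531
I_{2,2} = (16·0.3103531 − 0.3108822) / 15 = 0.3103178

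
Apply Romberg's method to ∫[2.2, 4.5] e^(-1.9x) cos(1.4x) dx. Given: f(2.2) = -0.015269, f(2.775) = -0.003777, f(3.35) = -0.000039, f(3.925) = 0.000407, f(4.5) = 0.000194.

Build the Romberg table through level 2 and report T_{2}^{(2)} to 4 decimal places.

T_{0}^{(0)} (trapezoid, 1 panel, h=2.3000): -0.017336
T_{1}^{(0)} (trapezoid, 2 panels, h=1.1500): -0.008713
T_{2}^{(0)} (trapezoid, 4 panels, h=0.5750): -0.006294
T_{1}^{(1)} = -0.008713 + (-0.008713 − (-0.017336))/3 = -0.005839
T_{2}^{(1)} = -0.006294 + (-0.006294 − (-0.008713))/3 = -0.005488
T_{2}^{(2)} = -0.005488 + (-0.005488 − (-0.005839))/15 = -0.005465

-0.0055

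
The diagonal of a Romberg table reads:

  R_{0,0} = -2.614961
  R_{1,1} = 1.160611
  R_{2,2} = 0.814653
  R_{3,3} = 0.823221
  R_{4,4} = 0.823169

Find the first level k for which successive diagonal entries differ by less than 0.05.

k = 3

|R_{1,1} − R_{0,0}| = 3.775572 ≥ 0.05
|R_{2,2} − R_{1,1}| = 0.345958 ≥ 0.05
|R_{3,3} − R_{2,2}| = 0.008568 < 0.05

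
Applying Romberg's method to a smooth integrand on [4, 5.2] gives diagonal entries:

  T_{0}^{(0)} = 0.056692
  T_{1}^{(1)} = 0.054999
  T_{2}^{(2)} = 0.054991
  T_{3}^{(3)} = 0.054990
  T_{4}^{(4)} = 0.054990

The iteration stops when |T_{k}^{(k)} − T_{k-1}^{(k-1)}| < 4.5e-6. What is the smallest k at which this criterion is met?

k = 3

|T_{1}^{(1)} − T_{0}^{(0)}| = 0.001693 ≥ 4.5e-6
|T_{2}^{(2)} − T_{1}^{(1)}| = 0.000008 ≥ 4.5e-6
|T_{3}^{(3)} − T_{2}^{(2)}| = 0.000001 < 4.5e-6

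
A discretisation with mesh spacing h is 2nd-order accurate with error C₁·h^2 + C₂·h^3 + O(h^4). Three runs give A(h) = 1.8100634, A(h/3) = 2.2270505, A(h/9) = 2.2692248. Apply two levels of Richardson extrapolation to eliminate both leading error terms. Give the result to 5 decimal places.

2.27432

First eliminate the h^2 term (factor 3^2 = 9):
  B₁ = (9·2.2270505 − 1.8100634)/8 = 2.2791739
  B₂ = (9·2.2692248 − 2.2270505)/8 = 2.2744966
Then eliminate the h^3 term (factor 3^3 = 27):
  (27·2.2744966 − 2.2791739)/26 = 2.2743167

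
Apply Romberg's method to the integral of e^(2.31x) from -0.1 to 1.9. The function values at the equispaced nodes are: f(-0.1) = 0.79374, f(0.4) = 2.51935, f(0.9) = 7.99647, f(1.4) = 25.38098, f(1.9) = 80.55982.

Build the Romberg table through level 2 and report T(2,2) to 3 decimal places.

T(0,0) (trapezoid, 1 panel, h=2.0000): 81.35356
T(1,0) (trapezoid, 2 panels, h=1.0000): 48.67325
T(2,0) (trapezoid, 4 panels, h=0.5000): 38.28679
T(1,1) = 48.67325 + (48.67325 − 81.35356)/3 = 37.77981
T(2,1) = 38.28679 + (38.28679 − 48.67325)/3 = 34.82464
T(2,2) = 34.82464 + (34.82464 − 37.77981)/15 = 34.62763

34.628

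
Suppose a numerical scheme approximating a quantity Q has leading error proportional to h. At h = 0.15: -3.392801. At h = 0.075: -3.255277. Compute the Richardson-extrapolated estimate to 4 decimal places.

Extrapolated value = (2·A(h/2) − A(h)) / (2 − 1)
= (2·(-3.255277) − (-3.392801)) / 1
= -3.117753 / 1 = -3.117753

-3.1178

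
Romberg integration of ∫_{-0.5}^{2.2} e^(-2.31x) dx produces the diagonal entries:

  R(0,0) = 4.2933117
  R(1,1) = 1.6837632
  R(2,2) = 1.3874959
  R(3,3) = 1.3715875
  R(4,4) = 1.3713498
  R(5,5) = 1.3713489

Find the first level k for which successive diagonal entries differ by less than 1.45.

|R(1,1) − R(0,0)| = 2.6095485 ≥ 1.45
|R(2,2) − R(1,1)| = 0.2962673 < 1.45

k = 2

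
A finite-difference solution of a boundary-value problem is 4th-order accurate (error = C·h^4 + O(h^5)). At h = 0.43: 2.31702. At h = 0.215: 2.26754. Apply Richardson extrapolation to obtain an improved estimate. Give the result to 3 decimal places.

The leading error scales as h^4; refining by a factor of 2 reduces it by 2^4 = 16.
Extrapolated value = (16·A(h/2) − A(h)) / (16 − 1)
= (16·2.26754 − 2.31702) / 15
= 33.96362 / 15 = 2.26424

2.264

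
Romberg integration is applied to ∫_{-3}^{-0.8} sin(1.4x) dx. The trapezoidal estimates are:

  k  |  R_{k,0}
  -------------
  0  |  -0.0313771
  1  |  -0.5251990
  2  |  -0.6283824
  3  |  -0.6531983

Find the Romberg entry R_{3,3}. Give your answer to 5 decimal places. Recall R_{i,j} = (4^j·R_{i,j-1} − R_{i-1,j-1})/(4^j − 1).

Richardson extrapolation on the trapezoidal column (denominator 4−1=3):
R_{1,1} = -0.5251990 + (-0.5251990 − (-0.0313771))/3 = -0.6898063
R_{2,1} = -0.6283824 + (-0.6283824 − (-0.5251990))/3 = -0.6627769
R_{3,1} = -0.6531983 + (-0.6531983 − (-0.6283824))/3 = -0.6614703
R_{2,2} = (16·(-0.6627769) − (-0.6898063)) / 15 = -0.6609749
R_{3,2} = (16·(-0.6614703) − (-0.6627769)) / 15 = -0.6613832
R_{3,3} = (64·(-0.6613832) − (-0.6609749)) / 63 = -0.6613897

-0.66139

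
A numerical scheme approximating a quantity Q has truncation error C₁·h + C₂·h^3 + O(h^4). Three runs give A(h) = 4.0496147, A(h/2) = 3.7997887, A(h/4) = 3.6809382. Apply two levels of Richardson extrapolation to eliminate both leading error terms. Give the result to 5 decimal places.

First eliminate the h term (factor 2^1 = 2):
  B₁ = (2·3.7997887 − 4.0496147)/1 = 3.5499627
  B₂ = (2·3.6809382 − 3.7997887)/1 = 3.5620877
Then eliminate the h^3 term (factor 2^3 = 8):
  (8·3.5620877 − 3.5499627)/7 = 3.5638198

3.56382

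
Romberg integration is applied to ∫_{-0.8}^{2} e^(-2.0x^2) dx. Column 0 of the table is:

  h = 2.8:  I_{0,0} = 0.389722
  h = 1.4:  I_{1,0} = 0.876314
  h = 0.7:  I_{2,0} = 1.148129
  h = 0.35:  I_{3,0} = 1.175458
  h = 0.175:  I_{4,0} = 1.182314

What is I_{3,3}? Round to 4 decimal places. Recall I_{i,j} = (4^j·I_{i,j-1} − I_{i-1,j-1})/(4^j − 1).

1.1798

Richardson extrapolation on the trapezoidal column (denominator 4−1=3):
I_{1,1} = 0.876314 + (0.876314 − 0.389722)/3 = 1.038511
I_{2,1} = 1.148129 + (1.148129 − 0.876314)/3 = 1.238734
I_{3,1} = (4·1.175458 − 1.148129) / 3 = 1.184568
I_{2,2} = 1.238734 + (1.238734 − 1.038511)/15 = 1.252082
I_{3,2} = 1.184568 + (1.184568 − 1.238734)/15 = 1.180957
I_{3,3} = 1.180957 + (1.180957 − 1.252082)/63 = 1.179828
(Column j=1 coincides with Simpson's rule on the same nodes.)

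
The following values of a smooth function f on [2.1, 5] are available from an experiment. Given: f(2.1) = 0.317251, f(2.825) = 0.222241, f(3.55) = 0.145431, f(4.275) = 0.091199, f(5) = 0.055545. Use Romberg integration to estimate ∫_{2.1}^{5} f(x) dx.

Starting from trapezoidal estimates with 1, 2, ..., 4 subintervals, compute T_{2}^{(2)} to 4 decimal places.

T_{0}^{(0)} (trapezoid, 1 panel, h=2.9000): 0.540554
T_{1}^{(0)} (trapezoid, 2 panels, h=1.4500): 0.481152
T_{2}^{(0)} (trapezoid, 4 panels, h=0.7250): 0.467820
T_{1}^{(1)} = 0.481152 + (0.481152 − 0.540554)/3 = 0.461351
T_{2}^{(1)} = 0.467820 + (0.467820 − 0.481152)/3 = 0.463376
T_{2}^{(2)} = 0.463376 + (0.463376 − 0.461351)/15 = 0.463511

0.4635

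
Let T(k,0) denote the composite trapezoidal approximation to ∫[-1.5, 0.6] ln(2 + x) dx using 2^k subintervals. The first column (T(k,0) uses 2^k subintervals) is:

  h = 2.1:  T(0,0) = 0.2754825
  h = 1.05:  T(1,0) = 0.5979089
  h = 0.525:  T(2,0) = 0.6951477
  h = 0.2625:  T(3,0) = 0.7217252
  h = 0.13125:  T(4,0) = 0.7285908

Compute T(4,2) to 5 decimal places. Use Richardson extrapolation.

Richardson extrapolation on the trapezoidal column (denominator 4−1=3):
T(3,1) = (4·0.7217252 − 0.6951477) / 3 = 0.7305844
T(4,1) = (4·0.7285908 − 0.7217252) / 3 = 0.7308793
T(4,2) = (16·0.7308793 − 0.7305844) / 15 = 0.7308990

0.73090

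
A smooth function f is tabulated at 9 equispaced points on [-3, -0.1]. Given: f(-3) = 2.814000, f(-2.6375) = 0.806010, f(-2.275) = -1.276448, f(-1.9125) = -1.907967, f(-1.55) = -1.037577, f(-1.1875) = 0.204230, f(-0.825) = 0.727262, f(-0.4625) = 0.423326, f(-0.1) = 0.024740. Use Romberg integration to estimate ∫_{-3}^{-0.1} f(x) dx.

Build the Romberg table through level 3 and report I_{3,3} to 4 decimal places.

-0.2636

I_{0,0} (trapezoid, 1 panel, h=2.9000): 4.116173
I_{1,0} (trapezoid, 2 panels, h=1.4500): 0.553600
I_{2,0} (trapezoid, 4 panels, h=0.7250): -0.121360
I_{3,0} (trapezoid, 8 panels, h=0.3625): -0.232650
I_{1,1} = 0.553600 + (0.553600 − 4.116173)/3 = -0.633924
I_{2,1} = -0.121360 + (-0.121360 − 0.553600)/3 = -0.346347
I_{3,1} = -0.232650 + (-0.232650 − (-0.121360))/3 = -0.269747
I_{2,2} = -0.346347 + (-0.346347 − (-0.633924))/15 = -0.327175
I_{3,2} = -0.269747 + (-0.269747 − (-0.346347))/15 = -0.264640
I_{3,3} = -0.264640 + (-0.264640 − (-0.327175))/63 = -0.263647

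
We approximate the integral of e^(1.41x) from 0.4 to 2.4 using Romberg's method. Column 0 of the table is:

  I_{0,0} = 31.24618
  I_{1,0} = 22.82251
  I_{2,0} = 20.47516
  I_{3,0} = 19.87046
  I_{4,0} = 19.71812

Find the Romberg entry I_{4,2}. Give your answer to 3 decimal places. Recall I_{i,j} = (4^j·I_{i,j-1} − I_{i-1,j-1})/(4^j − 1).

19.667

I_{3,1} = 19.87046 + (19.87046 − 20.47516)/3 = 19.66889
I_{4,1} = (4·19.71812 − 19.87046) / 3 = 19.66734
I_{4,2} = (16·19.66734 − 19.66889) / 15 = 19.66724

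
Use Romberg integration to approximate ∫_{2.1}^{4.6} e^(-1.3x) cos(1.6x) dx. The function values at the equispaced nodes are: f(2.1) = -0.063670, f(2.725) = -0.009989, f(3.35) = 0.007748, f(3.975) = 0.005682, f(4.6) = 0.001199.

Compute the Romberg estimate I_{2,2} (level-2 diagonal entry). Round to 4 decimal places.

I_{0,0} (trapezoid, 1 panel, h=2.5000): -0.078089
I_{1,0} (trapezoid, 2 panels, h=1.2500): -0.029359
I_{2,0} (trapezoid, 4 panels, h=0.6250): -0.017372
I_{1,1} = -0.029359 + (-0.029359 − (-0.078089))/3 = -0.013116
I_{2,1} = -0.017372 + (-0.017372 − (-0.029359))/3 = -0.013376
I_{2,2} = -0.013376 + (-0.013376 − (-0.013116))/15 = -0.013393

-0.0134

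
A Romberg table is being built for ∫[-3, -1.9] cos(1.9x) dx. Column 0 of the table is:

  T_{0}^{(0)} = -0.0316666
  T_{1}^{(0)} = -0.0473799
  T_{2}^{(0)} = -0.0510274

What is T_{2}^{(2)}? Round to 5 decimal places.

Richardson extrapolation on the trapezoidal column (denominator 4−1=3):
T_{1}^{(1)} = (4·(-0.0473799) − (-0.0316666)) / 3 = -0.0526177
T_{2}^{(1)} = -0.0510274 + (-0.0510274 − (-0.0473799))/3 = -0.0522432
T_{2}^{(2)} = -0.0522432 + (-0.0522432 − (-0.0526177))/15 = -0.0522182

-0.05222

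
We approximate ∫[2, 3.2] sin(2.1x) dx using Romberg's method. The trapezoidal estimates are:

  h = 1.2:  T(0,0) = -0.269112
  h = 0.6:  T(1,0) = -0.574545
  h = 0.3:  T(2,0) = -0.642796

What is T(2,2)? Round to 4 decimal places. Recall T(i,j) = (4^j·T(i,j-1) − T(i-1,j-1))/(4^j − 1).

-0.6648

Richardson extrapolation on the trapezoidal column (denominator 4−1=3):
T(1,1) = (4·(-0.574545) − (-0.269112)) / 3 = -0.676356
T(2,1) = (4·(-0.642796) − (-0.574545)) / 3 = -0.665546
T(2,2) = -0.665546 + (-0.665546 − (-0.676356))/15 = -0.664825
(Column j=1 coincides with Simpson's rule on the same nodes.)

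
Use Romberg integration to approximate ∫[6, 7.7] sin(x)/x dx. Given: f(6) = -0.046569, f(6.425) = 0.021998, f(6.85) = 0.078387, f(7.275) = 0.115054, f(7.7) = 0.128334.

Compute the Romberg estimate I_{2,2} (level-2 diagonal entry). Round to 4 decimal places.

I_{0,0} (trapezoid, 1 panel, h=1.7000): 0.069500
I_{1,0} (trapezoid, 2 panels, h=0.8500): 0.101379
I_{2,0} (trapezoid, 4 panels, h=0.4250): 0.108937
I_{1,1} = 0.101379 + (0.101379 − 0.069500)/3 = 0.112005
I_{2,1} = 0.108937 + (0.108937 − 0.101379)/3 = 0.111456
I_{2,2} = 0.111456 + (0.111456 − 0.112005)/15 = 0.111419

0.1114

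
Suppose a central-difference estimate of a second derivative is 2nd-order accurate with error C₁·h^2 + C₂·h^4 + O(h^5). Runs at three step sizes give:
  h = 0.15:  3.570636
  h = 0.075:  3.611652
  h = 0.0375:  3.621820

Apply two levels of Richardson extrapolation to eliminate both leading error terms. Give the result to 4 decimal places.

First eliminate the h^2 term (factor 2^2 = 4):
  B₁ = (4·3.611652 − 3.570636)/3 = 3.625324
  B₂ = (4·3.621820 − 3.611652)/3 = 3.625209
Then eliminate the h^4 term (factor 2^4 = 16):
  (16·3.625209 − 3.625324)/15 = 3.625201

3.6252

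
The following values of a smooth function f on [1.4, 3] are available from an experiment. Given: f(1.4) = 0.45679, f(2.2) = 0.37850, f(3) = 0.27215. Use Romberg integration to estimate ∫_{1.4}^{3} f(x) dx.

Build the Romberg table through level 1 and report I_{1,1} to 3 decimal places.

0.598

I_{0,0} (trapezoid, 1 panel, h=1.6000): 0.58315
I_{1,0} (trapezoid, 2 panels, h=0.8000): 0.59438
I_{1,1} = 0.59438 + (0.59438 − 0.58315)/3 = 0.59812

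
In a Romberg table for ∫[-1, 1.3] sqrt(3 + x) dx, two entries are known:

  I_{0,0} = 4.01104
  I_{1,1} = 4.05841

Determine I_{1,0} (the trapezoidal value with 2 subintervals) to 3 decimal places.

From I_{1,1} = (4·I_{1,0} − I_{0,0})/3, solve for I_{1,0}:
4·I_{1,0} = 3·4.05841 + 4.01104 = 16.18627
I_{1,0} = 4.04657

4.047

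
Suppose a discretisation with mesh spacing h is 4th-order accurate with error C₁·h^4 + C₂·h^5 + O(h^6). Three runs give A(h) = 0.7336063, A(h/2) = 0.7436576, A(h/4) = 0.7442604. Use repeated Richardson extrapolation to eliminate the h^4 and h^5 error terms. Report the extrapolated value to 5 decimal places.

First eliminate the h^4 term (factor 2^4 = 16):
  B₁ = (16·0.7436576 − 0.7336063)/15 = 0.7443277
  B₂ = (16·0.7442604 − 0.7436576)/15 = 0.7443006
Then eliminate the h^5 term (factor 2^5 = 32):
  (32·0.7443006 − 0.7443277)/31 = 0.7442997

0.74430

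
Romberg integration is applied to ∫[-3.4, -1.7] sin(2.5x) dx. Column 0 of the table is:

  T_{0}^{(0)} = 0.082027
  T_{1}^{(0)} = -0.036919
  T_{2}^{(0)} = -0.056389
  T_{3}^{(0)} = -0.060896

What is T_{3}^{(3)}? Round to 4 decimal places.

-0.0624

Richardson extrapolation on the trapezoidal column (denominator 4−1=3):
T_{1}^{(1)} = -0.036919 + (-0.036919 − 0.082027)/3 = -0.076568
T_{2}^{(1)} = -0.056389 + (-0.056389 − (-0.036919))/3 = -0.062879
T_{3}^{(1)} = -0.060896 + (-0.060896 − (-0.056389))/3 = -0.062398
T_{2}^{(2)} = -0.062879 + (-0.062879 − (-0.076568))/15 = -0.061966
T_{3}^{(2)} = (16·(-0.062398) − (-0.062879)) / 15 = -0.062366
T_{3}^{(3)} = (64·(-0.062366) − (-0.061966)) / 63 = -0.062372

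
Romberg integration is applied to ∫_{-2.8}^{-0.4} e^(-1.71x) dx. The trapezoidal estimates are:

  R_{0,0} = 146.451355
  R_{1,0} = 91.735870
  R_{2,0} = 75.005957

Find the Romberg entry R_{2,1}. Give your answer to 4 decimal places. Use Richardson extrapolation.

Richardson extrapolation on the trapezoidal column (denominator 4−1=3):
R_{2,1} = (4·75.005957 − 91.735870) / 3 = 69.429319

69.4293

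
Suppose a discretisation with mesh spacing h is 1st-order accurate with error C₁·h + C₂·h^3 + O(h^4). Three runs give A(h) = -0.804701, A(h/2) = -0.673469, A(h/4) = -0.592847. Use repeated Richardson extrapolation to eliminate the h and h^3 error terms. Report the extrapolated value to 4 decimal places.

-0.5079

First eliminate the h term (factor 2^1 = 2):
  B₁ = (2·(-0.673469) − (-0.804701))/1 = -0.542237
  B₂ = (2·(-0.592847) − (-0.673469))/1 = -0.512225
Then eliminate the h^3 term (factor 2^3 = 8):
  (8·(-0.512225) − (-0.542237))/7 = -0.507938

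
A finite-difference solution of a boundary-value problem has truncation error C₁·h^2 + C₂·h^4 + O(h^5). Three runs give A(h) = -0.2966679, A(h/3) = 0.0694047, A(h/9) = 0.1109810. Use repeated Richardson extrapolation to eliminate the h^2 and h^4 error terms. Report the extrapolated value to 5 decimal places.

First eliminate the h^2 term (factor 3^2 = 9):
  B₁ = (9·0.0694047 − (-0.2966679))/8 = 0.1151638
  B₂ = (9·0.1109810 − 0.0694047)/8 = 0.1161780
Then eliminate the h^4 term (factor 3^4 = 81):
  (81·0.1161780 − 0.1151638)/80 = 0.1161907

0.11619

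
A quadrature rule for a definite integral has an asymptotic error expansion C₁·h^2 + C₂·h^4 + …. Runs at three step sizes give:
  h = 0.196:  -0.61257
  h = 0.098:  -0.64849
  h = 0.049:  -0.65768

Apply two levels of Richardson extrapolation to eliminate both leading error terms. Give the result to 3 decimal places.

First eliminate the h^2 term (factor 2^2 = 4):
  B₁ = (4·(-0.64849) − (-0.61257))/3 = -0.66046
  B₂ = (4·(-0.65768) − (-0.64849))/3 = -0.66074
Then eliminate the h^4 term (factor 2^4 = 16):
  (16·(-0.66074) − (-0.66046))/15 = -0.66076

-0.661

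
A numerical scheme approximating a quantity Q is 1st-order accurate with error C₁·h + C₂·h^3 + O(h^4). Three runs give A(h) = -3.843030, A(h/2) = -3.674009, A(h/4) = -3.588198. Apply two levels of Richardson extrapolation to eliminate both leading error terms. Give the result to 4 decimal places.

First eliminate the h term (factor 2^1 = 2):
  B₁ = (2·(-3.674009) − (-3.843030))/1 = -3.504988
  B₂ = (2·(-3.588198) − (-3.674009))/1 = -3.502387
Then eliminate the h^3 term (factor 2^3 = 8):
  (8·(-3.502387) − (-3.504988))/7 = -3.502015

-3.5020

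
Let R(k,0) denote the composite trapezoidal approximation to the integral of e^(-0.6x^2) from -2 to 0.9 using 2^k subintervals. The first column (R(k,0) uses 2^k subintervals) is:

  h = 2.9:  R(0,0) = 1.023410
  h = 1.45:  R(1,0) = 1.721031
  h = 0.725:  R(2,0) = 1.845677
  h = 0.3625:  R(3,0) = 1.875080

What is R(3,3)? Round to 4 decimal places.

Richardson extrapolation on the trapezoidal column (denominator 4−1=3):
R(1,1) = (4·1.721031 − 1.023410) / 3 = 1.953571
R(2,1) = (4·1.845677 − 1.721031) / 3 = 1.887226
R(3,1) = (4·1.875080 − 1.845677) / 3 = 1.884881
R(2,2) = 1.887226 + (1.887226 − 1.953571)/15 = 1.882803
R(3,2) = 1.884881 + (1.884881 − 1.887226)/15 = 1.884725
R(3,3) = 1.884725 + (1.884725 − 1.882803)/63 = 1.884756
(Column j=1 coincides with Simpson's rule on the same nodes.)

1.8848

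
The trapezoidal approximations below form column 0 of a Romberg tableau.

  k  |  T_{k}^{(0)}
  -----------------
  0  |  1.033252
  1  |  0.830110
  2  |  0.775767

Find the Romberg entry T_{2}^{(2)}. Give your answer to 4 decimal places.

Richardson extrapolation on the trapezoidal column (denominator 4−1=3):
T_{1}^{(1)} = 0.830110 + (0.830110 − 1.033252)/3 = 0.762396
T_{2}^{(1)} = 0.775767 + (0.775767 − 0.830110)/3 = 0.757653
T_{2}^{(2)} = (16·0.757653 − 0.762396) / 15 = 0.757337
(Column j=1 coincides with Simpson's rule on the same nodes.)

0.7573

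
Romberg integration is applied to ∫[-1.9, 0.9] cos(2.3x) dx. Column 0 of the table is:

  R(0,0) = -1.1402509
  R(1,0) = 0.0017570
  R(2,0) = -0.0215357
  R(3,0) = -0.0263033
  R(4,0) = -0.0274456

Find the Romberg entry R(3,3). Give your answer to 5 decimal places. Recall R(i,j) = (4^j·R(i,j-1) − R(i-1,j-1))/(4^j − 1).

R(1,1) = 0.0017570 + (0.0017570 − (-1.1402509))/3 = 0.3824263
R(2,1) = (4·(-0.0215357) − 0.0017570) / 3 = -0.0292999
R(3,1) = (4·(-0.0263033) − (-0.0215357)) / 3 = -0.0278925
R(2,2) = (16·(-0.0292999) − 0.3824263) / 15 = -0.0567483
R(3,2) = -0.0278925 + (-0.0278925 − (-0.0292999))/15 = -0.0277987
R(3,3) = (64·(-0.0277987) − (-0.0567483)) / 63 = -0.0273392

-0.02734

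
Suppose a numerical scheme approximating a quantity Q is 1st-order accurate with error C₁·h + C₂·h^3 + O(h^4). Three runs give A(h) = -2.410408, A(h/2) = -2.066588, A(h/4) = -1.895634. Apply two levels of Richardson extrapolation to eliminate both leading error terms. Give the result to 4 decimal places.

-1.7250

First eliminate the h term (factor 2^1 = 2):
  B₁ = (2·(-2.066588) − (-2.410408))/1 = -1.722768
  B₂ = (2·(-1.895634) − (-2.066588))/1 = -1.724680
Then eliminate the h^3 term (factor 2^3 = 8):
  (8·(-1.724680) − (-1.722768))/7 = -1.724953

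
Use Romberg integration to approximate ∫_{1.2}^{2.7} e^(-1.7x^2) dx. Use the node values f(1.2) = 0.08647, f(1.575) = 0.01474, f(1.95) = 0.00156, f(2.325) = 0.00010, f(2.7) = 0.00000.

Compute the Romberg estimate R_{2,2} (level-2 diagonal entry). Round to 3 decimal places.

0.018

R_{0,0} (trapezoid, 1 panel, h=1.5000): 0.06485
R_{1,0} (trapezoid, 2 panels, h=0.7500): 0.03360
R_{2,0} (trapezoid, 4 panels, h=0.3750): 0.02236
R_{1,1} = 0.03360 + (0.03360 − 0.06485)/3 = 0.02318
R_{2,1} = 0.02236 + (0.02236 − 0.03360)/3 = 0.01861
R_{2,2} = 0.01861 + (0.01861 − 0.02318)/15 = 0.01831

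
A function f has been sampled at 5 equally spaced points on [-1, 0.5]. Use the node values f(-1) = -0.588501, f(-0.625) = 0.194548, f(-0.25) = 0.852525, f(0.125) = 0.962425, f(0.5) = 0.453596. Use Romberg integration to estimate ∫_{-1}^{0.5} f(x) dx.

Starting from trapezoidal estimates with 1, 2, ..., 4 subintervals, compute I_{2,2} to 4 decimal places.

I_{0,0} (trapezoid, 1 panel, h=1.5000): -0.101179
I_{1,0} (trapezoid, 2 panels, h=0.7500): 0.588804
I_{2,0} (trapezoid, 4 panels, h=0.3750): 0.728267
I_{1,1} = 0.588804 + (0.588804 − (-0.101179))/3 = 0.818798
I_{2,1} = 0.728267 + (0.728267 − 0.588804)/3 = 0.774755
I_{2,2} = 0.774755 + (0.774755 − 0.818798)/15 = 0.771819

0.7718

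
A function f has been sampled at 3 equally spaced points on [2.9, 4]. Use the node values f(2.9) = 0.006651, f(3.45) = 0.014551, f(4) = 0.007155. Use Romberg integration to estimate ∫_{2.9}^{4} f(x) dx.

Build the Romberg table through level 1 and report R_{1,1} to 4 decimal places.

R_{0,0} (trapezoid, 1 panel, h=1.1000): 0.007593
R_{1,0} (trapezoid, 2 panels, h=0.5500): 0.011800
R_{1,1} = 0.011800 + (0.011800 − 0.007593)/3 = 0.013202

0.0132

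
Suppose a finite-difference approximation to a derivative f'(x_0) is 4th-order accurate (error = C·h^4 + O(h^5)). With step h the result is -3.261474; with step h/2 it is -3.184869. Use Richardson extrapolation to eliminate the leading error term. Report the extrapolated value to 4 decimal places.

-3.1798

Extrapolated value = (16·A(h/2) − A(h)) / (16 − 1)
= (16·(-3.184869) − (-3.261474)) / 15
= -47.696430 / 15 = -3.179762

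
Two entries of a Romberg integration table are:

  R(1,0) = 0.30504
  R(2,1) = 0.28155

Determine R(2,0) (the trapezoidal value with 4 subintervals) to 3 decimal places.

0.287

From R(2,1) = (4·R(2,0) − R(1,0))/3, solve for R(2,0):
4·R(2,0) = 3·0.28155 + 0.30504 = 1.14969
R(2,0) = 0.28742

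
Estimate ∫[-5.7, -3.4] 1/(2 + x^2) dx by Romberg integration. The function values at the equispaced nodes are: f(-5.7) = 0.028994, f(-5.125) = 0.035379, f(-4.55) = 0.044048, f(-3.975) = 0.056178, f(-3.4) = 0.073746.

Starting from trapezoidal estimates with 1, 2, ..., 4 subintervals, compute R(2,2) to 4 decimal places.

0.1068

R(0,0) (trapezoid, 1 panel, h=2.3000): 0.118151
R(1,0) (trapezoid, 2 panels, h=1.1500): 0.109731
R(2,0) (trapezoid, 4 panels, h=0.5750): 0.107511
R(1,1) = 0.109731 + (0.109731 − 0.118151)/3 = 0.106924
R(2,1) = 0.107511 + (0.107511 − 0.109731)/3 = 0.106771
R(2,2) = 0.106771 + (0.106771 − 0.106924)/15 = 0.106761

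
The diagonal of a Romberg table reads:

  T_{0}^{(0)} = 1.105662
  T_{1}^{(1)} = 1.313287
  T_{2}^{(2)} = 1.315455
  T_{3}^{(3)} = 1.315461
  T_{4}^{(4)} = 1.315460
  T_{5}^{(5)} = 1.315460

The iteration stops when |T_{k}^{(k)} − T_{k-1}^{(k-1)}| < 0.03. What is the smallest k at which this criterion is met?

|T_{1}^{(1)} − T_{0}^{(0)}| = 0.207625 ≥ 0.03
|T_{2}^{(2)} − T_{1}^{(1)}| = 0.002168 < 0.03

k = 2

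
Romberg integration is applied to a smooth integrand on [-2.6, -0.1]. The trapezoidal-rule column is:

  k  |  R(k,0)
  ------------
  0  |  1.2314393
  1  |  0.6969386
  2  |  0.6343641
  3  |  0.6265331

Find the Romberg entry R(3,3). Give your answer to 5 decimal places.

Richardson extrapolation on the trapezoidal column (denominator 4−1=3):
R(1,1) = 0.6969386 + (0.6969386 − 1.2314393)/3 = 0.5187717
R(2,1) = 0.6343641 + (0.6343641 − 0.6969386)/3 = 0.6135059
R(3,1) = 0.6265331 + (0.6265331 − 0.6343641)/3 = 0.6239228
R(2,2) = 0.6135059 + (0.6135059 − 0.5187717)/15 = 0.6198215
R(3,2) = (16·0.6239228 − 0.6135059) / 15 = 0.6246173
R(3,3) = 0.6246173 + (0.6246173 − 0.6198215)/63 = 0.6246934

0.62469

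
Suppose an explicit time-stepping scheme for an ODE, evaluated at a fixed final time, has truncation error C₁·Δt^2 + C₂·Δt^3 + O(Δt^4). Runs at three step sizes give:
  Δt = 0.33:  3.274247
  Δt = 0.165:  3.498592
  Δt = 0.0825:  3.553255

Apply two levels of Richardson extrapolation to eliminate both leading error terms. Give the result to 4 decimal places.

3.5712

First eliminate the Δt^2 term (factor 2^2 = 4):
  B₁ = (4·3.498592 − 3.274247)/3 = 3.573374
  B₂ = (4·3.553255 − 3.498592)/3 = 3.571476
Then eliminate the Δt^3 term (factor 2^3 = 8):
  (8·3.571476 − 3.573374)/7 = 3.571205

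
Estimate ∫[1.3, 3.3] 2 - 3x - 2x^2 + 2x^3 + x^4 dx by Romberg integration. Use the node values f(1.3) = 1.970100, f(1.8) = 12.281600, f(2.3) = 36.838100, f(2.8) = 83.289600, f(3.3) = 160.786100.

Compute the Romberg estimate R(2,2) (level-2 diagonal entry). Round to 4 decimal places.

R(0,0) (trapezoid, 1 panel, h=2.0000): 162.756200
R(1,0) (trapezoid, 2 panels, h=1.0000): 118.216200
R(2,0) (trapezoid, 4 panels, h=0.5000): 106.893700
R(1,1) = 118.216200 + (118.216200 − 162.756200)/3 = 103.369533
R(2,1) = 106.893700 + (106.893700 − 118.216200)/3 = 103.119533
R(2,2) = 103.119533 + (103.119533 − 103.369533)/15 = 103.102866

103.1029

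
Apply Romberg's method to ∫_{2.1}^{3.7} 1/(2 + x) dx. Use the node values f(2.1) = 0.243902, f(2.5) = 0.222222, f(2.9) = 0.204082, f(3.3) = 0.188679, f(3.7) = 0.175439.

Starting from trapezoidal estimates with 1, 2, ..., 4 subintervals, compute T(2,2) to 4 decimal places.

0.3295

T(0,0) (trapezoid, 1 panel, h=1.6000): 0.335473
T(1,0) (trapezoid, 2 panels, h=0.8000): 0.331002
T(2,0) (trapezoid, 4 panels, h=0.4000): 0.329861
T(1,1) = 0.331002 + (0.331002 − 0.335473)/3 = 0.329512
T(2,1) = 0.329861 + (0.329861 − 0.331002)/3 = 0.329481
T(2,2) = 0.329481 + (0.329481 − 0.329512)/15 = 0.329479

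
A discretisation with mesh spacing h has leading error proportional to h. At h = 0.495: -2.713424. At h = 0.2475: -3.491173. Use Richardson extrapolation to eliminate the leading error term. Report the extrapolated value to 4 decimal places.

-4.2689

The leading error scales as h; refining by a factor of 2 reduces it by 2^1 = 2.
Extrapolated value = (2·A(h/2) − A(h)) / (2 − 1)
= (2·(-3.491173) − (-2.713424)) / 1
= -4.268922 / 1 = -4.268922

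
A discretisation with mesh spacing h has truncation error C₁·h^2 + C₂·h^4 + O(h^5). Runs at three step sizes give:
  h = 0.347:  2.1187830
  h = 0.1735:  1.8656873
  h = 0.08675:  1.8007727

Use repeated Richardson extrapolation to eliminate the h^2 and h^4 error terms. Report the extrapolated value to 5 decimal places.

First eliminate the h^2 term (factor 2^2 = 4):
  B₁ = (4·1.8656873 − 2.1187830)/3 = 1.7813221
  B₂ = (4·1.8007727 − 1.8656873)/3 = 1.7791345
Then eliminate the h^4 term (factor 2^4 = 16):
  (16·1.7791345 − 1.7813221)/15 = 1.7789887

1.77899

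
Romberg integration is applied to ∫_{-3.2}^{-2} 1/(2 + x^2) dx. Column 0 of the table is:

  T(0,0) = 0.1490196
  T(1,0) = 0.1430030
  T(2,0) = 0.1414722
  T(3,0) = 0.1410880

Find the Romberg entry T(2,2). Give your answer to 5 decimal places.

0.14096

T(1,1) = (4·0.1430030 − 0.1490196) / 3 = 0.1409975
T(2,1) = (4·0.1414722 − 0.1430030) / 3 = 0.1409619
T(2,2) = 0.1409619 + (0.1409619 − 0.1409975)/15 = 0.1409595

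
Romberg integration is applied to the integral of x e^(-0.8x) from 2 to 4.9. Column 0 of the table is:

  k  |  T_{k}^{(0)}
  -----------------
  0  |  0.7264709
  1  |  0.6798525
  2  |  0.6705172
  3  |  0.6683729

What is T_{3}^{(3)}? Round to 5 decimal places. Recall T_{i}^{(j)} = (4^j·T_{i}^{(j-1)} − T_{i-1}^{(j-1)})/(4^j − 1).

0.66768

T_{1}^{(1)} = (4·0.6798525 − 0.7264709) / 3 = 0.6643130
T_{2}^{(1)} = (4·0.6705172 − 0.6798525) / 3 = 0.6674054
T_{3}^{(1)} = (4·0.6683729 − 0.6705172) / 3 = 0.6676581
T_{2}^{(2)} = 0.6674054 + (0.6674054 − 0.6643130)/15 = 0.6676116
T_{3}^{(2)} = (16·0.6676581 − 0.6674054) / 15 = 0.6676749
T_{3}^{(3)} = 0.6676749 + (0.6676749 − 0.6676116)/63 = 0.6676759
(Column j=1 coincides with Simpson's rule on the same nodes.)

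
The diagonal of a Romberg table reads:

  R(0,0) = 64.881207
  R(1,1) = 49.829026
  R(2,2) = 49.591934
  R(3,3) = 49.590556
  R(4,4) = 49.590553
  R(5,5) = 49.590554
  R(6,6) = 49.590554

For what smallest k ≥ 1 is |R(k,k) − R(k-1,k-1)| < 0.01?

k = 3

|R(1,1) − R(0,0)| = 15.052181 ≥ 0.01
|R(2,2) − R(1,1)| = 0.237092 ≥ 0.01
|R(3,3) − R(2,2)| = 0.001378 < 0.01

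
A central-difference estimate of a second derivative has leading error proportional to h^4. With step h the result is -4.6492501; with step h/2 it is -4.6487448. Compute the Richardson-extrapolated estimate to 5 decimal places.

The leading error scales as h^4; refining by a factor of 2 reduces it by 2^4 = 16.
Extrapolated value = (16·A(h/2) − A(h)) / (16 − 1)
= (16·(-4.6487448) − (-4.6492501)) / 15
= -69.7306667 / 15 = -4.6487111

-4.64871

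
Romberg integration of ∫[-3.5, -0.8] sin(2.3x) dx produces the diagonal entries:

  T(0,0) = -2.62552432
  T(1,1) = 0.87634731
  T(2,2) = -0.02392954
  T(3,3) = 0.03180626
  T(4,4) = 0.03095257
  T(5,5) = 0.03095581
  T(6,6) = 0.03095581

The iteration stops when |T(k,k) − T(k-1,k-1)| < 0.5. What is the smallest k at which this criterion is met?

k = 3

|T(1,1) − T(0,0)| = 3.50187163 ≥ 0.5
|T(2,2) − T(1,1)| = 0.90027685 ≥ 0.5
|T(3,3) − T(2,2)| = 0.05573580 < 0.5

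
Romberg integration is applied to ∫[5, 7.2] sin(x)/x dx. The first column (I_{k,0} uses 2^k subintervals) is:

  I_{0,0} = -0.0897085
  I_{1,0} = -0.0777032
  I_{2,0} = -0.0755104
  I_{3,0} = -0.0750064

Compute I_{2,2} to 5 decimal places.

Richardson extrapolation on the trapezoidal column (denominator 4−1=3):
I_{1,1} = (4·(-0.0777032) − (-0.0897085)) / 3 = -0.0737014
I_{2,1} = -0.0755104 + (-0.0755104 − (-0.0777032))/3 = -0.0747795
I_{2,2} = (16·(-0.0747795) − (-0.0737014)) / 15 = -0.0748514

-0.07485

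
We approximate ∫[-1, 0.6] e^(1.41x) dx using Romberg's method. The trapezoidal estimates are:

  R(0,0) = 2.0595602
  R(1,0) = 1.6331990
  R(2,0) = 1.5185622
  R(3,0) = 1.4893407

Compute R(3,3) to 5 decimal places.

1.47955

R(1,1) = 1.6331990 + (1.6331990 − 2.0595602)/3 = 1.4910786
R(2,1) = 1.5185622 + (1.5185622 − 1.6331990)/3 = 1.4803499
R(3,1) = 1.4893407 + (1.4893407 − 1.5185622)/3 = 1.4796002
R(2,2) = (16·1.4803499 − 1.4910786) / 15 = 1.4796347
R(3,2) = 1.4796002 + (1.4796002 − 1.4803499)/15 = 1.4795502
R(3,3) = (64·1.4795502 − 1.4796347) / 63 = 1.4795489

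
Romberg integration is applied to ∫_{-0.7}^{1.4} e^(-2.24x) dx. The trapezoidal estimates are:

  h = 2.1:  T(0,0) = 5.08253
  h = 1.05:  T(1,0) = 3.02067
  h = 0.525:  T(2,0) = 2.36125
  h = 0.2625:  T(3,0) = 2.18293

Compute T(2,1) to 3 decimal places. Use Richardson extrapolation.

2.141

T(2,1) = 2.36125 + (2.36125 − 3.02067)/3 = 2.14144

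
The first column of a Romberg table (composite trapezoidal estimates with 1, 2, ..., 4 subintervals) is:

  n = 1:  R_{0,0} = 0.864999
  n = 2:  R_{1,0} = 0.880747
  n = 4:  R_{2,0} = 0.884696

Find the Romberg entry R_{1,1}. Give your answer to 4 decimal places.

0.8860

Richardson extrapolation on the trapezoidal column (denominator 4−1=3):
R_{1,1} = (4·0.880747 − 0.864999) / 3 = 0.885996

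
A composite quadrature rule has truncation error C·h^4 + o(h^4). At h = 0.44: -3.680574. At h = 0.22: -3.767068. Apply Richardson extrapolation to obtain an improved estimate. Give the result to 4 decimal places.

-3.7728

The leading error scales as h^4; refining by a factor of 2 reduces it by 2^4 = 16.
Extrapolated value = (16·A(h/2) − A(h)) / (16 − 1)
= (16·(-3.767068) − (-3.680574)) / 15
= -56.592514 / 15 = -3.772834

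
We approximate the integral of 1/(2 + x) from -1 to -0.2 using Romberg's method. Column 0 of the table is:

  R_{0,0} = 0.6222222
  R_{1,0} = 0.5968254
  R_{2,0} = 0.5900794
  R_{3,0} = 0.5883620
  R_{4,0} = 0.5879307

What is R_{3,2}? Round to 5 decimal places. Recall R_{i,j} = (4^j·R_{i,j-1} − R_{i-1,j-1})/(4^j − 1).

R_{2,1} = 0.5900794 + (0.5900794 − 0.5968254)/3 = 0.5878307
R_{3,1} = 0.5883620 + (0.5883620 − 0.5900794)/3 = 0.5877895
R_{3,2} = (16·0.5877895 − 0.5878307) / 15 = 0.5877868

0.58779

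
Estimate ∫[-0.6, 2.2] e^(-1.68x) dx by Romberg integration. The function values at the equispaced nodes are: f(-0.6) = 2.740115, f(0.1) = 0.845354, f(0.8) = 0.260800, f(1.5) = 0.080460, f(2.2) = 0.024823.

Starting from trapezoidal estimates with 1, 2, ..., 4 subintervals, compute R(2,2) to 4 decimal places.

R(0,0) (trapezoid, 1 panel, h=2.8000): 3.870913
R(1,0) (trapezoid, 2 panels, h=1.4000): 2.300577
R(2,0) (trapezoid, 4 panels, h=0.7000): 1.798358
R(1,1) = 2.300577 + (2.300577 − 3.870913)/3 = 1.777132
R(2,1) = 1.798358 + (1.798358 − 2.300577)/3 = 1.630952
R(2,2) = 1.630952 + (1.630952 − 1.777132)/15 = 1.621207

1.6212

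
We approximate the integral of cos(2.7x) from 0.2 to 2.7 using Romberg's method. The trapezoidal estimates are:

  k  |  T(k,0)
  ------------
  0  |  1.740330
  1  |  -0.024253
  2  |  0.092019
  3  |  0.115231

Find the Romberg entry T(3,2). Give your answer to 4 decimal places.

0.1224

T(2,1) = (4·0.092019 − (-0.024253)) / 3 = 0.130776
T(3,1) = (4·0.115231 − 0.092019) / 3 = 0.122968
T(3,2) = (16·0.122968 − 0.130776) / 15 = 0.122447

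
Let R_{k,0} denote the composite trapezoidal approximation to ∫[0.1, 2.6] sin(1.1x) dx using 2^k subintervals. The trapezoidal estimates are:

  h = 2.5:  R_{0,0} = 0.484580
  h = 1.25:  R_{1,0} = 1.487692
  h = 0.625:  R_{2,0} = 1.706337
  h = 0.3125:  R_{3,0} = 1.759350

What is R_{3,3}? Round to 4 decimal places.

1.7769

Richardson extrapolation on the trapezoidal column (denominator 4−1=3):
R_{1,1} = (4·1.487692 − 0.484580) / 3 = 1.822063
R_{2,1} = (4·1.706337 − 1.487692) / 3 = 1.779219
R_{3,1} = (4·1.759350 − 1.706337) / 3 = 1.777021
R_{2,2} = 1.779219 + (1.779219 − 1.822063)/15 = 1.776363
R_{3,2} = (16·1.777021 − 1.779219) / 15 = 1.776874
R_{3,3} = 1.776874 + (1.776874 − 1.776363)/63 = 1.776882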